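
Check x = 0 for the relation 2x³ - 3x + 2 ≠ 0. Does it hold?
x = 0: LHS = 2·0³ - 3·0 + 2 = 2; 2 ≠ 0 — holds

The relation is satisfied at x = 0.

Answer: Yes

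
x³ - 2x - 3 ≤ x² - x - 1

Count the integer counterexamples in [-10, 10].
Counterexamples in [-10, 10]: {3, 4, 5, 6, 7, 8, 9, 10}.

Counting them gives 8 values.

Answer: 8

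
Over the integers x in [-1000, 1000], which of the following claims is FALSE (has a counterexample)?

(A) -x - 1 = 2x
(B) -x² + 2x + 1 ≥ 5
(A) x = 0: LHS = -0 - 1 = -1, RHS = 2·0 = 0; -1 = 0 — FAILS
(B) x = 0: LHS = -0² + 2·0 + 1 = 1; 1 ≥ 5 — FAILS

Answer: Both A and B are false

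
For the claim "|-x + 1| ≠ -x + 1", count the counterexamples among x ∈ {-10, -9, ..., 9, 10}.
Counterexamples in [-10, 10]: {-10, -9, -8, -7, -6, -5, -4, -3, -2, -1, 0, 1}.

Counting them gives 12 values.

Answer: 12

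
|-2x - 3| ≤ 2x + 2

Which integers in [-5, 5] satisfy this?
Over all integers in [-5, 5], LHS − RHS is smallest at x = 0, where it equals 1:
x = 0: LHS = |-2·0 - 3| = |-3| = 3, RHS = 2·0 + 2 = 2; 3 ≤ 2 — FAILS
At the ends of the range:
x = -5: LHS = |-2·(-5) - 3| = |7| = 7, RHS = 2·(-5) + 2 = -8; 7 ≤ -8 — FAILS
x = 5: LHS = |-2·5 - 3| = |-13| = 13, RHS = 2·5 + 2 = 12; 13 ≤ 12 — FAILS
Hence LHS − RHS is never zero or negative, i.e. LHS > RHS throughout, so the claimed relation (≤) fails for every integer in [-5, 5].

Answer: None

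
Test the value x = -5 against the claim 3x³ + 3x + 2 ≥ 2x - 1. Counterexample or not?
Substitute x = -5 into the relation:
x = -5: LHS = 3·(-5)³ + 3·(-5) + 2 = -388, RHS = 2·(-5) - 1 = -11; -388 ≥ -11 — FAILS

Since the claim fails at x = -5, this value is a counterexample.

Answer: Yes, x = -5 is a counterexample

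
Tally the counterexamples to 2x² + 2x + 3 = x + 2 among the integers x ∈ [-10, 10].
Counterexamples in [-10, 10]: {-10, -9, -8, -7, -6, -5, -4, -3, -2, -1, 0, 1, 2, 3, 4, 5, 6, 7, 8, 9, 10}.

Counting them gives 21 values.

Answer: 21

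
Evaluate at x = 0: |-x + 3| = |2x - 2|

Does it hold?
x = 0: LHS = |-0 + 3| = |3| = 3, RHS = |2·0 - 2| = |-2| = 2; 3 = 2 — FAILS

The relation fails at x = 0, so x = 0 is a counterexample.

Answer: No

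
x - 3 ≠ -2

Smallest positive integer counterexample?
Testing positive integers:
x = 1: LHS = 1 - 3 = -2; -2 ≠ -2 — FAILS  ← smallest positive counterexample

Answer: x = 1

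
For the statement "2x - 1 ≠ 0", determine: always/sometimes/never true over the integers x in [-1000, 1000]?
Track d = LHS − RHS over the integers in [-1000, 1000]. Equality would need d = 0, but d changes sign only between consecutive integers, jumping over 0:
x = 0: LHS = 2·0 - 1 = -1; -1 ≠ 0 — holds  (d = -1)
x = 1: LHS = 2·1 - 1 = 1; 1 ≠ 0 — holds  (d = 1)
Away from these crossings d keeps a constant sign, and checking every integer in [-1000, 1000] confirms d ≠ 0 throughout. Hence the two sides are never equal, so the relation holds for every integer in [-1000, 1000].

No counterexample exists.

Answer: Always true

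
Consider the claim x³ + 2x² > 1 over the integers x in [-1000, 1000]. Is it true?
The claim fails at x = 0:
x = 0: LHS = 0³ + 2·0² = 0; 0 > 1 — FAILS

Because a single integer refutes it, the statement is false.

Answer: False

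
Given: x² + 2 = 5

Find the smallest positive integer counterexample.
Testing positive integers:
x = 1: LHS = 1² + 2 = 3; 3 = 5 — FAILS  ← smallest positive counterexample

Answer: x = 1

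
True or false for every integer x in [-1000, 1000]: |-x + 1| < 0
The claim fails at x = 0:
x = 0: LHS = |-0 + 1| = |1| = 1; 1 < 0 — FAILS

Because a single integer refutes it, the statement is false.

Answer: False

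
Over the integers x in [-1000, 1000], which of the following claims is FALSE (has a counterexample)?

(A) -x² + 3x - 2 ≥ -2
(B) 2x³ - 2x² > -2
(A) x = -1: LHS = -(-1)² + 3·(-1) - 2 = -6; -6 ≥ -2 — FAILS
(B) x = -1: LHS = 2·(-1)³ - 2·(-1)² = -4; -4 > -2 — FAILS

Answer: Both A and B are false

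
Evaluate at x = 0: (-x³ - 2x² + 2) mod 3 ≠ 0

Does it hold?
x = 0: LHS = (-0³ - 2·0² + 2) mod 3 = 2 mod 3 = 2; 2 ≠ 0 — holds

The relation is satisfied at x = 0.

Answer: Yes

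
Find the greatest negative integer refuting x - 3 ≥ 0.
Testing negative integers from -1 downward:
x = -1: LHS = (-1) - 3 = -4; -4 ≥ 0 — FAILS  ← closest negative counterexample to 0

Answer: x = -1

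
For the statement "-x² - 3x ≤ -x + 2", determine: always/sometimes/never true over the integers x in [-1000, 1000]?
Over all integers in [-1000, 1000], LHS − RHS is largest at x = -1, where it equals -1:
x = -1: LHS = -(-1)² - 3·(-1) = 2, RHS = -(-1) + 2 = 3; 2 ≤ 3 — holds
At the ends of the range:
x = -1000: LHS = -(-1000)² - 3·(-1000) = -997000, RHS = -(-1000) + 2 = 1002; -997000 ≤ 1002 — holds
x = 1000: LHS = -1000² - 3·1000 = -1003000, RHS = -1000 + 2 = -998; -1003000 ≤ -998 — holds
Hence LHS − RHS is never positive, i.e. LHS ≤ RHS throughout, so the relation holds for every integer in [-1000, 1000].

No counterexample exists.

Answer: Always true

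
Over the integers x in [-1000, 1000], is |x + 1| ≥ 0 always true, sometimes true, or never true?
An absolute value is never negative, so the left side is ≥ 0 for every x, while the right side is 0. Tightest case in [-1000, 1000] is x = -1:
x = -1: LHS = |(-1) + 1| = |0| = 0; 0 ≥ 0 — holds
Hence LHS − RHS is never negative, i.e. LHS ≥ RHS throughout, so the relation holds for every integer in [-1000, 1000].

No counterexample exists.

Answer: Always true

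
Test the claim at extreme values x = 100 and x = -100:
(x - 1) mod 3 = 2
x = 100: LHS = (100 - 1) mod 3 = 99 mod 3 = 0; 0 = 2 — FAILS
x = -100: LHS = ((-100) - 1) mod 3 = (-101) mod 3 = 1; 1 = 2 — FAILS

Answer: No, fails for both x = 100 and x = -100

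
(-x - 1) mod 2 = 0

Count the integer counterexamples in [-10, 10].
Counterexamples in [-10, 10]: {-10, -8, -6, -4, -2, 0, 2, 4, 6, 8, 10}.

Counting them gives 11 values.

Answer: 11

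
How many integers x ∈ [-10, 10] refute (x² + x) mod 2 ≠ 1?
For a polynomial with integer coefficients, its value mod 2 depends only on x mod 2, so it suffices to check one representative of each residue class, x = 0, 1:
x = 0: LHS = (0² + 0) mod 2 = 0 mod 2 = 0; 0 ≠ 1 — holds
x = 1: LHS = (1² + 1) mod 2 = 2 mod 2 = 0; 0 ≠ 1 — holds
The relation holds in every residue class, so the relation holds for every integer in [-10, 10].

No counterexample appears in that range.

Answer: 0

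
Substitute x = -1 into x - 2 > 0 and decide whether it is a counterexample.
Substitute x = -1 into the relation:
x = -1: LHS = (-1) - 2 = -3; -3 > 0 — FAILS

Since the claim fails at x = -1, this value is a counterexample.

Answer: Yes, x = -1 is a counterexample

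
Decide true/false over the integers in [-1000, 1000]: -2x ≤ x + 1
The claim fails at x = -1:
x = -1: LHS = -2·(-1) = 2, RHS = (-1) + 1 = 0; 2 ≤ 0 — FAILS

Because a single integer refutes it, the statement is false.

Answer: False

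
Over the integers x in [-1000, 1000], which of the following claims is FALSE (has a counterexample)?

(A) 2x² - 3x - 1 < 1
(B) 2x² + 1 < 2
(A) x = -1: LHS = 2·(-1)² - 3·(-1) - 1 = 4; 4 < 1 — FAILS
(B) x = 1: LHS = 2·1² + 1 = 3; 3 < 2 — FAILS

Answer: Both A and B are false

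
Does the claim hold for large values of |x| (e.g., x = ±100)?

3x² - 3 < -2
x = 100: LHS = 3·100² - 3 = 29997; 29997 < -2 — FAILS
x = -100: LHS = 3·(-100)² - 3 = 29997; 29997 < -2 — FAILS

Answer: No, fails for both x = 100 and x = -100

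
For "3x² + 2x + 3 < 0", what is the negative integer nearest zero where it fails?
Testing negative integers from -1 downward:
x = -1: LHS = 3·(-1)² + 2·(-1) + 3 = 4; 4 < 0 — FAILS  ← closest negative counterexample to 0

Answer: x = -1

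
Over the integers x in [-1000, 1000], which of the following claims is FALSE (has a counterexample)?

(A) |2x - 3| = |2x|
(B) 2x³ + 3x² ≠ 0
(A) x = 0: LHS = |2·0 - 3| = |-3| = 3, RHS = |2·0| = |0| = 0; 3 = 0 — FAILS
(B) x = 0: LHS = 2·0³ + 3·0² = 0; 0 ≠ 0 — FAILS

Answer: Both A and B are false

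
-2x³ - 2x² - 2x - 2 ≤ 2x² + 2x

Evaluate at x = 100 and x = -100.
x = 100: LHS = -2·100³ - 2·100² - 2·100 - 2 = -2020202, RHS = 2·100² + 2·100 = 20200; -2020202 ≤ 20200 — holds
x = -100: LHS = -2·(-100)³ - 2·(-100)² - 2·(-100) - 2 = 1980198, RHS = 2·(-100)² + 2·(-100) = 19800; 1980198 ≤ 19800 — FAILS

Answer: Partially: holds for x = 100, fails for x = -100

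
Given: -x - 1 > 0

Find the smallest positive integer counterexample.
Testing positive integers:
x = 1: LHS = -1 - 1 = -2; -2 > 0 — FAILS  ← smallest positive counterexample

Answer: x = 1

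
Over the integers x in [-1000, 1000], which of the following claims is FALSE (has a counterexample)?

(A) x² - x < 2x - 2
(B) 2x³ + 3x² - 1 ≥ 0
(A) x = 0: LHS = 0² - 0 = 0, RHS = 2·0 - 2 = -2; 0 < -2 — FAILS
(B) x = 0: LHS = 2·0³ + 3·0² - 1 = -1; -1 ≥ 0 — FAILS

Answer: Both A and B are false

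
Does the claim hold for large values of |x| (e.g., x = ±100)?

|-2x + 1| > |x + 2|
x = 100: LHS = |-2·100 + 1| = |-199| = 199, RHS = |100 + 2| = |102| = 102; 199 > 102 — holds
x = -100: LHS = |-2·(-100) + 1| = |201| = 201, RHS = |(-100) + 2| = |-98| = 98; 201 > 98 — holds

Answer: Yes, holds for both x = 100 and x = -100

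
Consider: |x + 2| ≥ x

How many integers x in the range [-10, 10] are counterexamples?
Over all integers in [-10, 10], LHS − RHS is smallest at x = 0, where it equals 2:
x = 0: LHS = |0 + 2| = |2| = 2; 2 ≥ 0 — holds
At the ends of the range:
x = -10: LHS = |(-10) + 2| = |-8| = 8; 8 ≥ -10 — holds
x = 10: LHS = |10 + 2| = |12| = 12; 12 ≥ 10 — holds
Hence LHS − RHS is never negative, i.e. LHS ≥ RHS throughout, so the relation holds for every integer in [-10, 10].

No counterexample appears in that range.

Answer: 0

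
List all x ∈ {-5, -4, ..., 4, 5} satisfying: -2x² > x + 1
Over all integers in [-5, 5], LHS − RHS is largest at x = 0, where it equals -1:
x = 0: LHS = -2·0² = 0, RHS = 0 + 1 = 1; 0 > 1 — FAILS
At the ends of the range:
x = -5: LHS = -2·(-5)² = -50, RHS = (-5) + 1 = -4; -50 > -4 — FAILS
x = 5: LHS = -2·5² = -50, RHS = 5 + 1 = 6; -50 > 6 — FAILS
Hence LHS − RHS is never positive, i.e. LHS ≤ RHS throughout, so the claimed relation (>) fails for every integer in [-5, 5].

Answer: None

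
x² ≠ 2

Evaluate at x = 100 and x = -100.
x = 100: LHS = 100² = 10000; 10000 ≠ 2 — holds
x = -100: LHS = (-100)² = 10000; 10000 ≠ 2 — holds

Answer: Yes, holds for both x = 100 and x = -100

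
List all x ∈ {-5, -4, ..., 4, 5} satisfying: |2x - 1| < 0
An absolute value is never negative, so the left side is ≥ 0 for every x, while the right side is 0. Tightest case in [-5, 5] is x = 0:
x = 0: LHS = |2·0 - 1| = |-1| = 1; 1 < 0 — FAILS
Hence LHS − RHS is never negative, i.e. LHS ≥ RHS throughout, so the claimed relation (<) fails for every integer in [-5, 5].

Answer: None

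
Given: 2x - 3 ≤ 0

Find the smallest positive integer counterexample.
Testing positive integers:
x = 1: LHS = 2·1 - 3 = -1; -1 ≤ 0 — holds
x = 2: LHS = 2·2 - 3 = 1; 1 ≤ 0 — FAILS  ← smallest positive counterexample

Answer: x = 2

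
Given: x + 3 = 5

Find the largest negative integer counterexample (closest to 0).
Testing negative integers from -1 downward:
x = -1: LHS = (-1) + 3 = 2; 2 = 5 — FAILS  ← closest negative counterexample to 0

Answer: x = -1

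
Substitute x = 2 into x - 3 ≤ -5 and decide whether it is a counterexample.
Substitute x = 2 into the relation:
x = 2: LHS = 2 - 3 = -1; -1 ≤ -5 — FAILS

Since the claim fails at x = 2, this value is a counterexample.

Answer: Yes, x = 2 is a counterexample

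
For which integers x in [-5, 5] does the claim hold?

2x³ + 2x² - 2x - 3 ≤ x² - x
Holds for: {-5, -4, -3, -2, -1, 0, 1}
Fails for: {2, 3, 4, 5}

Answer: {-5, -4, -3, -2, -1, 0, 1}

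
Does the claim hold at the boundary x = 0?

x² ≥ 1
x = 0: LHS = 0² = 0; 0 ≥ 1 — FAILS

The relation fails at x = 0, so x = 0 is a counterexample.

Answer: No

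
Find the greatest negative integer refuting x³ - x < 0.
Testing negative integers from -1 downward:
x = -1: LHS = (-1)³ - (-1) = 0; 0 < 0 — FAILS  ← closest negative counterexample to 0

Answer: x = -1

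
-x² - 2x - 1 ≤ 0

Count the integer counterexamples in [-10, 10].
Over all integers in [-10, 10], LHS − RHS is largest at x = -1, where it equals 0:
x = -1: LHS = -(-1)² - 2·(-1) - 1 = 0; 0 ≤ 0 — holds
At the ends of the range:
x = -10: LHS = -(-10)² - 2·(-10) - 1 = -81; -81 ≤ 0 — holds
x = 10: LHS = -10² - 2·10 - 1 = -121; -121 ≤ 0 — holds
Hence LHS − RHS is never positive, i.e. LHS ≤ RHS throughout, so the relation holds for every integer in [-10, 10].

No counterexample appears in that range.

Answer: 0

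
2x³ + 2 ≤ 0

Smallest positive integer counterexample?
Testing positive integers:
x = 1: LHS = 2·1³ + 2 = 4; 4 ≤ 0 — FAILS  ← smallest positive counterexample

Answer: x = 1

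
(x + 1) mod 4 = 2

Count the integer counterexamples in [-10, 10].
Counterexamples in [-10, 10]: {-10, -9, -8, -6, -5, -4, -2, -1, 0, 2, 3, 4, 6, 7, 8, 10}.

Counting them gives 16 values.

Answer: 16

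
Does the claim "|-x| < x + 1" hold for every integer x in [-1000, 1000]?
The claim fails at x = -1:
x = -1: LHS = |-(-1)| = |1| = 1, RHS = (-1) + 1 = 0; 1 < 0 — FAILS

Because a single integer refutes it, the statement is false.

Answer: False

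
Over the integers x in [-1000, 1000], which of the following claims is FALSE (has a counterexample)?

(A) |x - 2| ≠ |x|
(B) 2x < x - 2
(A) x = 1: LHS = |1 - 2| = |-1| = 1, RHS = |1| = 1; 1 ≠ 1 — FAILS
(B) x = 0: LHS = 2·0 = 0, RHS = 0 - 2 = -2; 0 < -2 — FAILS

Answer: Both A and B are false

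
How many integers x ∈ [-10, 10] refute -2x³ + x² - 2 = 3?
Counterexamples in [-10, 10]: {-10, -9, -8, -7, -6, -5, -4, -3, -2, -1, 0, 1, 2, 3, 4, 5, 6, 7, 8, 9, 10}.

Counting them gives 21 values.

Answer: 21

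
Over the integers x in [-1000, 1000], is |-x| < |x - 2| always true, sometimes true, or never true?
Holds at x = 0: LHS = |-0| = |0| = 0, RHS = |0 - 2| = |-2| = 2; 0 < 2 — holds
Fails at x = 1: LHS = |-1| = 1, RHS = |1 - 2| = |-1| = 1; 1 < 1 — FAILS
It is satisfied by some integers in the range but not all.

Answer: Sometimes true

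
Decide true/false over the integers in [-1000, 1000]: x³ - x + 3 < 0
The claim fails at x = 0:
x = 0: LHS = 0³ - 0 + 3 = 3; 3 < 0 — FAILS

Because a single integer refutes it, the statement is false.

Answer: False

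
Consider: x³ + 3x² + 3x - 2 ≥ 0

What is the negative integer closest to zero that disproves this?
Testing negative integers from -1 downward:
x = -1: LHS = (-1)³ + 3·(-1)² + 3·(-1) - 2 = -3; -3 ≥ 0 — FAILS  ← closest negative counterexample to 0

Answer: x = -1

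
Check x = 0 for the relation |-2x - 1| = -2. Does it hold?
x = 0: LHS = |-2·0 - 1| = |-1| = 1; 1 = -2 — FAILS

The relation fails at x = 0, so x = 0 is a counterexample.

Answer: No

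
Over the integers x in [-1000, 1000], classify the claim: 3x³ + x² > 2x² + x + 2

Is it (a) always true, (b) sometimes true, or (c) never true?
Holds at x = 2: LHS = 3·2³ + 2² = 28, RHS = 2·2² + 2 + 2 = 12; 28 > 12 — holds
Fails at x = 0: LHS = 3·0³ + 0² = 0, RHS = 2·0² + 0 + 2 = 2; 0 > 2 — FAILS
It is satisfied by some integers in the range but not all.

Answer: Sometimes true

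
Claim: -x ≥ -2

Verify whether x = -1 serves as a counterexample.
Substitute x = -1 into the relation:
x = -1: LHS = -(-1) = 1; 1 ≥ -2 — holds

The claim holds here, so x = -1 is not a counterexample. (A counterexample exists elsewhere, e.g. x = 3.)

Answer: No, x = -1 is not a counterexample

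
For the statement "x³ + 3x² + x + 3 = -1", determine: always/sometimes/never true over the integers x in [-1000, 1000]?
Track d = LHS − RHS over the integers in [-1000, 1000]. Equality would need d = 0, but d changes sign only between consecutive integers, jumping over 0:
x = -4: LHS = (-4)³ + 3·(-4)² + (-4) + 3 = -17; -17 = -1 — FAILS  (d = -16)
x = -3: LHS = (-3)³ + 3·(-3)² + (-3) + 3 = 0; 0 = -1 — FAILS  (d = 1)
Away from these crossings d keeps a constant sign, and checking every integer in [-1000, 1000] confirms d ≠ 0 throughout. Hence the two sides are never equal, so the claimed relation (=) fails for every integer in [-1000, 1000].

No integer in the range satisfies it.

Answer: Never true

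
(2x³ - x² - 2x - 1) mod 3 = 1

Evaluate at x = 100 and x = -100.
x = 100: LHS = (2·100³ - 100² - 2·100 - 1) mod 3 = 1989799 mod 3 = 1; 1 = 1 — holds
x = -100: LHS = (2·(-100)³ - (-100)² - 2·(-100) - 1) mod 3 = (-2009801) mod 3 = 1; 1 = 1 — holds

Answer: Yes, holds for both x = 100 and x = -100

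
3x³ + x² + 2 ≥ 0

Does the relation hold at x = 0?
x = 0: LHS = 3·0³ + 0² + 2 = 2; 2 ≥ 0 — holds

The relation is satisfied at x = 0.

Answer: Yes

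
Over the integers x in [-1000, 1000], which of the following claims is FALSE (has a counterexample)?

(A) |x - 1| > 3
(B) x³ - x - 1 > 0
(A) x = 0: LHS = |0 - 1| = |-1| = 1; 1 > 3 — FAILS
(B) x = 0: LHS = 0³ - 0 - 1 = -1; -1 > 0 — FAILS

Answer: Both A and B are false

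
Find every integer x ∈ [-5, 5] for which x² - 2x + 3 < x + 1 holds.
Over all integers in [-5, 5], LHS − RHS is smallest at x = 1, where it equals 0:
x = 1: LHS = 1² - 2·1 + 3 = 2, RHS = 1 + 1 = 2; 2 < 2 — FAILS
At the ends of the range:
x = -5: LHS = (-5)² - 2·(-5) + 3 = 38, RHS = (-5) + 1 = -4; 38 < -4 — FAILS
x = 5: LHS = 5² - 2·5 + 3 = 18, RHS = 5 + 1 = 6; 18 < 6 — FAILS
Hence LHS − RHS is never negative, i.e. LHS ≥ RHS throughout, so the claimed relation (<) fails for every integer in [-5, 5].

Answer: None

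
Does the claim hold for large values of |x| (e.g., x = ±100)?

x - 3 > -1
x = 100: LHS = 100 - 3 = 97; 97 > -1 — holds
x = -100: LHS = (-100) - 3 = -103; -103 > -1 — FAILS

Answer: Partially: holds for x = 100, fails for x = -100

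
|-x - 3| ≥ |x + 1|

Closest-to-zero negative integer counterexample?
Testing negative integers from -1 downward:
x = -1: LHS = |-(-1) - 3| = |-2| = 2, RHS = |(-1) + 1| = |0| = 0; 2 ≥ 0 — holds
x = -2: LHS = |-(-2) - 3| = |-1| = 1, RHS = |(-2) + 1| = |-1| = 1; 1 ≥ 1 — holds
x = -3: LHS = |-(-3) - 3| = |0| = 0, RHS = |(-3) + 1| = |-2| = 2; 0 ≥ 2 — FAILS  ← closest negative counterexample to 0

Answer: x = -3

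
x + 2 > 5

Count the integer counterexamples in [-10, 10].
Counterexamples in [-10, 10]: {-10, -9, -8, -7, -6, -5, -4, -3, -2, -1, 0, 1, 2, 3}.

Counting them gives 14 values.

Answer: 14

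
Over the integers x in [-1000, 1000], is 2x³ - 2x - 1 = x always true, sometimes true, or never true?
Holds at x = -1: LHS = 2·(-1)³ - 2·(-1) - 1 = -1; -1 = -1 — holds
Fails at x = 0: LHS = 2·0³ - 2·0 - 1 = -1; -1 = 0 — FAILS
It is satisfied by some integers in the range but not all.

Answer: Sometimes true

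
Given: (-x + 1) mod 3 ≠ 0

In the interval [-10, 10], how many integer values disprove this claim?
Counterexamples in [-10, 10]: {-8, -5, -2, 1, 4, 7, 10}.

Counting them gives 7 values.

Answer: 7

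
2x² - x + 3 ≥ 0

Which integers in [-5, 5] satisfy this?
Over all integers in [-5, 5], LHS − RHS is smallest at x = 0, where it equals 3:
x = 0: LHS = 2·0² - 0 + 3 = 3; 3 ≥ 0 — holds
At the ends of the range:
x = -5: LHS = 2·(-5)² - (-5) + 3 = 58; 58 ≥ 0 — holds
x = 5: LHS = 2·5² - 5 + 3 = 48; 48 ≥ 0 — holds
Hence LHS − RHS is never negative, i.e. LHS ≥ RHS throughout, so the relation holds for every integer in [-5, 5].

Answer: All integers in [-5, 5]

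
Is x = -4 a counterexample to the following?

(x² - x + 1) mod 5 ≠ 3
Substitute x = -4 into the relation:
x = -4: LHS = ((-4)² - (-4) + 1) mod 5 = 21 mod 5 = 1; 1 ≠ 3 — holds

The claim holds here, so x = -4 is not a counterexample. (A counterexample exists elsewhere, e.g. x = -1.)

Answer: No, x = -4 is not a counterexample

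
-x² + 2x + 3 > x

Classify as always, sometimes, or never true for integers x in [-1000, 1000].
Holds at x = 0: LHS = -0² + 2·0 + 3 = 3; 3 > 0 — holds
Fails at x = -2: LHS = -(-2)² + 2·(-2) + 3 = -5; -5 > -2 — FAILS
It is satisfied by some integers in the range but not all.

Answer: Sometimes true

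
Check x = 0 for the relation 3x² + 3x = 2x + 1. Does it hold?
x = 0: LHS = 3·0² + 3·0 = 0, RHS = 2·0 + 1 = 1; 0 = 1 — FAILS

The relation fails at x = 0, so x = 0 is a counterexample.

Answer: No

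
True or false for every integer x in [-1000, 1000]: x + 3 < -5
The claim fails at x = 0:
x = 0: LHS = 0 + 3 = 3; 3 < -5 — FAILS

Because a single integer refutes it, the statement is false.

Answer: False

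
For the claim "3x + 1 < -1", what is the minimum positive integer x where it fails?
Testing positive integers:
x = 1: LHS = 3·1 + 1 = 4; 4 < -1 — FAILS  ← smallest positive counterexample

Answer: x = 1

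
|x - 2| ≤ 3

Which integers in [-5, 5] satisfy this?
Holds for: {-1, 0, 1, 2, 3, 4, 5}
Fails for: {-5, -4, -3, -2}

Answer: {-1, 0, 1, 2, 3, 4, 5}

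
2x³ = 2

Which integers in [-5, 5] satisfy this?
Holds for: {1}
Fails for: {-5, -4, -3, -2, -1, 0, 2, 3, 4, 5}

Answer: {1}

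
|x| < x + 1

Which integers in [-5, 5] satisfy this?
Holds for: {0, 1, 2, 3, 4, 5}
Fails for: {-5, -4, -3, -2, -1}

Answer: {0, 1, 2, 3, 4, 5}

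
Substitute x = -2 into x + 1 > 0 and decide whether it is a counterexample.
Substitute x = -2 into the relation:
x = -2: LHS = (-2) + 1 = -1; -1 > 0 — FAILS

Since the claim fails at x = -2, this value is a counterexample.

Answer: Yes, x = -2 is a counterexample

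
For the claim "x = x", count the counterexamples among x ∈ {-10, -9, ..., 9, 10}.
LHS − RHS = 0 at every integer in [-10, 10]; the two sides always agree. For instance:
x = -10: -10 = -10 — holds
x = 0: 0 = 0 — holds
x = 10: 10 = 10 — holds
The sides are never unequal, so the relation holds for every integer in [-10, 10].

No counterexample appears in that range.

Answer: 0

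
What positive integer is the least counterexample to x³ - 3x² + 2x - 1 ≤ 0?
Testing positive integers:
x = 1: LHS = 1³ - 3·1² + 2·1 - 1 = -1; -1 ≤ 0 — holds
x = 2: LHS = 2³ - 3·2² + 2·2 - 1 = -1; -1 ≤ 0 — holds
x = 3: LHS = 3³ - 3·3² + 2·3 - 1 = 5; 5 ≤ 0 — FAILS  ← smallest positive counterexample

Answer: x = 3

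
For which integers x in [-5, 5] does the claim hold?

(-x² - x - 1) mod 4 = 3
Holds for: {-5, -4, -1, 0, 3, 4}
Fails for: {-3, -2, 1, 2, 5}

Answer: {-5, -4, -1, 0, 3, 4}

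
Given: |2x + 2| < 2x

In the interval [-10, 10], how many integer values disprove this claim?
Counterexamples in [-10, 10]: {-10, -9, -8, -7, -6, -5, -4, -3, -2, -1, 0, 1, 2, 3, 4, 5, 6, 7, 8, 9, 10}.

Counting them gives 21 values.

Answer: 21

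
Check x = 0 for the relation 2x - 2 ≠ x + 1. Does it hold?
x = 0: LHS = 2·0 - 2 = -2, RHS = 0 + 1 = 1; -2 ≠ 1 — holds

The relation is satisfied at x = 0.

Answer: Yes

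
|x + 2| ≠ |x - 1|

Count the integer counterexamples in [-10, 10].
Track d = LHS − RHS over the integers in [-10, 10]. Equality would need d = 0, but d changes sign only between consecutive integers, jumping over 0:
x = -1: LHS = |(-1) + 2| = |1| = 1, RHS = |(-1) - 1| = |-2| = 2; 1 ≠ 2 — holds  (d = -1)
x = 0: LHS = |0 + 2| = |2| = 2, RHS = |0 - 1| = |-1| = 1; 2 ≠ 1 — holds  (d = 1)
Away from these crossings d keeps a constant sign, and checking every integer in [-10, 10] confirms d ≠ 0 throughout. Hence the two sides are never equal, so the relation holds for every integer in [-10, 10].

No counterexample appears in that range.

Answer: 0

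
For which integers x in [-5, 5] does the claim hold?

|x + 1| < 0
An absolute value is never negative, so the left side is ≥ 0 for every x, while the right side is 0. Tightest case in [-5, 5] is x = -1:
x = -1: LHS = |(-1) + 1| = |0| = 0; 0 < 0 — FAILS
Hence LHS − RHS is never negative, i.e. LHS ≥ RHS throughout, so the claimed relation (<) fails for every integer in [-5, 5].

Answer: None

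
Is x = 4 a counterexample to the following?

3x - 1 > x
Substitute x = 4 into the relation:
x = 4: LHS = 3·4 - 1 = 11; 11 > 4 — holds

The claim holds here, so x = 4 is not a counterexample. (A counterexample exists elsewhere, e.g. x = 0.)

Answer: No, x = 4 is not a counterexample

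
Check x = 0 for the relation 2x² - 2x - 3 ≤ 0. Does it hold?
x = 0: LHS = 2·0² - 2·0 - 3 = -3; -3 ≤ 0 — holds

The relation is satisfied at x = 0.

Answer: Yes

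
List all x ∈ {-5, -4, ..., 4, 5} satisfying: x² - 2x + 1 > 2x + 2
Holds for: {-5, -4, -3, -2, -1, 5}
Fails for: {0, 1, 2, 3, 4}

Answer: {-5, -4, -3, -2, -1, 5}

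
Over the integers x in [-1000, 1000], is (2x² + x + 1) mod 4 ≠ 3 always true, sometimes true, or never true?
Holds at x = 0: LHS = (2·0² + 0 + 1) mod 4 = 1 mod 4 = 1; 1 ≠ 3 — holds
Fails at x = 2: LHS = (2·2² + 2 + 1) mod 4 = 11 mod 4 = 3; 3 ≠ 3 — FAILS
It is satisfied by some integers in the range but not all.

Answer: Sometimes true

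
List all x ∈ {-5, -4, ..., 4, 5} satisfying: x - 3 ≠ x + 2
Over all integers in [-5, 5], LHS − RHS is always negative; it is closest to 0 at x = 0, where it equals -5:
x = 0: LHS = 0 - 3 = -3, RHS = 0 + 2 = 2; -3 ≠ 2 — holds
At the ends of the range:
x = -5: LHS = (-5) - 3 = -8, RHS = (-5) + 2 = -3; -8 ≠ -3 — holds
x = 5: LHS = 5 - 3 = 2, RHS = 5 + 2 = 7; 2 ≠ 7 — holds
Hence LHS − RHS is never 0, i.e. the two sides are never equal, so the relation holds for every integer in [-5, 5].

Answer: All integers in [-5, 5]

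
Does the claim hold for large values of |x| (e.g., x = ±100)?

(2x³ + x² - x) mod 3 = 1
x = 100: LHS = (2·100³ + 100² - 100) mod 3 = 2009900 mod 3 = 2; 2 = 1 — FAILS
x = -100: LHS = (2·(-100)³ + (-100)² - (-100)) mod 3 = (-1989900) mod 3 = 0; 0 = 1 — FAILS

Answer: No, fails for both x = 100 and x = -100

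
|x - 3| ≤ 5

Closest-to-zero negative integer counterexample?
Testing negative integers from -1 downward:
x = -1: LHS = |(-1) - 3| = |-4| = 4; 4 ≤ 5 — holds
x = -2: LHS = |(-2) - 3| = |-5| = 5; 5 ≤ 5 — holds
x = -3: LHS = |(-3) - 3| = |-6| = 6; 6 ≤ 5 — FAILS  ← closest negative counterexample to 0

Answer: x = -3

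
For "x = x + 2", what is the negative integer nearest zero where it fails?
Testing negative integers from -1 downward:
x = -1: RHS = (-1) + 2 = 1; -1 = 1 — FAILS  ← closest negative counterexample to 0

Answer: x = -1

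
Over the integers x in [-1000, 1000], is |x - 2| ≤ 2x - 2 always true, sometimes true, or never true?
Holds at x = 2: LHS = |2 - 2| = |0| = 0, RHS = 2·2 - 2 = 2; 0 ≤ 2 — holds
Fails at x = 0: LHS = |0 - 2| = |-2| = 2, RHS = 2·0 - 2 = -2; 2 ≤ -2 — FAILS
It is satisfied by some integers in the range but not all.

Answer: Sometimes true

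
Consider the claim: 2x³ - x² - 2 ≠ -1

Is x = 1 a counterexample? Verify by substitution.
Substitute x = 1 into the relation:
x = 1: LHS = 2·1³ - 1² - 2 = -1; -1 ≠ -1 — FAILS

Since the claim fails at x = 1, this value is a counterexample.

Answer: Yes, x = 1 is a counterexample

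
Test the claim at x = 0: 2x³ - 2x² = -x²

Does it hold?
x = 0: LHS = 2·0³ - 2·0² = 0, RHS = -0² = 0; 0 = 0 — holds

The relation is satisfied at x = 0.

Answer: Yes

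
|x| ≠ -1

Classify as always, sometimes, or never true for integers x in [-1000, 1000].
An absolute value is never negative, so the left side is ≥ 0 for every x, while the right side is -1. Tightest case in [-1000, 1000] is x = 0:
x = 0: LHS = |0| = 0; 0 ≠ -1 — holds
Hence LHS − RHS is never 0, i.e. the two sides are never equal, so the relation holds for every integer in [-1000, 1000].

No counterexample exists.

Answer: Always true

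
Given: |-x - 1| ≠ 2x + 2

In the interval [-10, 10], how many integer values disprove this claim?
Counterexamples in [-10, 10]: {-1}.

Counting them gives 1 values.

Answer: 1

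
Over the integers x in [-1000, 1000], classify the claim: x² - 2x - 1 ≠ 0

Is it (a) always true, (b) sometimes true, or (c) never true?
Track d = LHS − RHS over the integers in [-1000, 1000]. Equality would need d = 0, but d changes sign only between consecutive integers, jumping over 0:
x = -1: LHS = (-1)² - 2·(-1) - 1 = 2; 2 ≠ 0 — holds  (d = 2)
x = 0: LHS = 0² - 2·0 - 1 = -1; -1 ≠ 0 — holds  (d = -1)
x = 2: LHS = 2² - 2·2 - 1 = -1; -1 ≠ 0 — holds  (d = -1)
x = 3: LHS = 3² - 2·3 - 1 = 2; 2 ≠ 0 — holds  (d = 2)
Away from these crossings d keeps a constant sign, and checking every integer in [-1000, 1000] confirms d ≠ 0 throughout. Hence the two sides are never equal, so the relation holds for every integer in [-1000, 1000].

No counterexample exists.

Answer: Always true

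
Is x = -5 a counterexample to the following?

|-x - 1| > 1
Substitute x = -5 into the relation:
x = -5: LHS = |-(-5) - 1| = |4| = 4; 4 > 1 — holds

The claim holds here, so x = -5 is not a counterexample. (A counterexample exists elsewhere, e.g. x = 0.)

Answer: No, x = -5 is not a counterexample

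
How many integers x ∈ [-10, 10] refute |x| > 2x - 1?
Counterexamples in [-10, 10]: {1, 2, 3, 4, 5, 6, 7, 8, 9, 10}.

Counting them gives 10 values.

Answer: 10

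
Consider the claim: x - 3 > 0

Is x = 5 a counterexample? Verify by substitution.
Substitute x = 5 into the relation:
x = 5: LHS = 5 - 3 = 2; 2 > 0 — holds

The claim holds here, so x = 5 is not a counterexample. (A counterexample exists elsewhere, e.g. x = 0.)

Answer: No, x = 5 is not a counterexample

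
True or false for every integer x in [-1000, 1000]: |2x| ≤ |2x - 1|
The claim fails at x = 1:
x = 1: LHS = |2·1| = |2| = 2, RHS = |2·1 - 1| = |1| = 1; 2 ≤ 1 — FAILS

Because a single integer refutes it, the statement is false.

Answer: False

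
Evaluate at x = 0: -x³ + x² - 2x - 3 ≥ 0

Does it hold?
x = 0: LHS = -0³ + 0² - 2·0 - 3 = -3; -3 ≥ 0 — FAILS

The relation fails at x = 0, so x = 0 is a counterexample.

Answer: No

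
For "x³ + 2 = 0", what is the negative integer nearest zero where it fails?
Testing negative integers from -1 downward:
x = -1: LHS = (-1)³ + 2 = 1; 1 = 0 — FAILS  ← closest negative counterexample to 0

Answer: x = -1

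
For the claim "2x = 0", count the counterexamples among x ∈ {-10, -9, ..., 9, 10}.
Counterexamples in [-10, 10]: {-10, -9, -8, -7, -6, -5, -4, -3, -2, -1, 1, 2, 3, 4, 5, 6, 7, 8, 9, 10}.

Counting them gives 20 values.

Answer: 20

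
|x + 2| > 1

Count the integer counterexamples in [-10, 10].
Counterexamples in [-10, 10]: {-3, -2, -1}.

Counting them gives 3 values.

Answer: 3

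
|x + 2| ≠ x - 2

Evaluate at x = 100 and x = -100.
x = 100: LHS = |100 + 2| = |102| = 102, RHS = 100 - 2 = 98; 102 ≠ 98 — holds
x = -100: LHS = |(-100) + 2| = |-98| = 98, RHS = (-100) - 2 = -102; 98 ≠ -102 — holds

Answer: Yes, holds for both x = 100 and x = -100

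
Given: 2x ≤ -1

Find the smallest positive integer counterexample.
Testing positive integers:
x = 1: LHS = 2·1 = 2; 2 ≤ -1 — FAILS  ← smallest positive counterexample

Answer: x = 1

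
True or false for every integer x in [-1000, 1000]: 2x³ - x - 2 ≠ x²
Track d = LHS − RHS over the integers in [-1000, 1000]. Equality would need d = 0, but d changes sign only between consecutive integers, jumping over 0:
x = 1: LHS = 2·1³ - 1 - 2 = -1, RHS = 1² = 1; -1 ≠ 1 — holds  (d = -2)
x = 2: LHS = 2·2³ - 2 - 2 = 12, RHS = 2² = 4; 12 ≠ 4 — holds  (d = 8)
Away from these crossings d keeps a constant sign, and checking every integer in [-1000, 1000] confirms d ≠ 0 throughout. Hence the two sides are never equal, so the relation holds for every integer in [-1000, 1000].

No counterexample exists.

Answer: True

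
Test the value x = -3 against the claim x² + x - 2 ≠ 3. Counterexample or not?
Substitute x = -3 into the relation:
x = -3: LHS = (-3)² + (-3) - 2 = 4; 4 ≠ 3 — holds

The relation holds at x = -3, so it is not a counterexample.

Answer: No, x = -3 is not a counterexample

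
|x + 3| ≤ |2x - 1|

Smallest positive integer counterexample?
Testing positive integers:
x = 1: LHS = |1 + 3| = |4| = 4, RHS = |2·1 - 1| = |1| = 1; 4 ≤ 1 — FAILS  ← smallest positive counterexample

Answer: x = 1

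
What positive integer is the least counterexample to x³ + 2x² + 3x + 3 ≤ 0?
Testing positive integers:
x = 1: LHS = 1³ + 2·1² + 3·1 + 3 = 9; 9 ≤ 0 — FAILS  ← smallest positive counterexample

Answer: x = 1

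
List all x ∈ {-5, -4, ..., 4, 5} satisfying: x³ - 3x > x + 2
Holds for: {-1, 3, 4, 5}
Fails for: {-5, -4, -3, -2, 0, 1, 2}

Answer: {-1, 3, 4, 5}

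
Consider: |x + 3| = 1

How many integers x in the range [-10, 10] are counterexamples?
Counterexamples in [-10, 10]: {-10, -9, -8, -7, -6, -5, -3, -1, 0, 1, 2, 3, 4, 5, 6, 7, 8, 9, 10}.

Counting them gives 19 values.

Answer: 19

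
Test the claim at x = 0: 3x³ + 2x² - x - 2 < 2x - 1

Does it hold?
x = 0: LHS = 3·0³ + 2·0² - 0 - 2 = -2, RHS = 2·0 - 1 = -1; -2 < -1 — holds

The relation is satisfied at x = 0.

Answer: Yes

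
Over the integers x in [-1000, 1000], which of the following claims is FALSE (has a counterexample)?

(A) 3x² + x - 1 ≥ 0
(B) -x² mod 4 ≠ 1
(A) x = 0: LHS = 3·0² + 0 - 1 = -1; -1 ≥ 0 — FAILS

(B) For a polynomial with integer coefficients, its value mod 4 depends only on x mod 4, so it suffices to check one representative of each residue class, x = 0, 1, 2, 3:
x = 0: LHS = (-0²) mod 4 = 0 mod 4 = 0; 0 ≠ 1 — holds
x = 1: LHS = (-1²) mod 4 = (-1) mod 4 = 3; 3 ≠ 1 — holds
x = 2: LHS = (-2²) mod 4 = (-4) mod 4 = 0; 0 ≠ 1 — holds
x = 3: LHS = (-3²) mod 4 = (-9) mod 4 = 3; 3 ≠ 1 — holds
The relation holds in every residue class, so the relation holds for every integer in [-1000, 1000].

Only (A) has a counterexample.

Answer: A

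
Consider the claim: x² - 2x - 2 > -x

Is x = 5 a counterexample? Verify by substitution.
Substitute x = 5 into the relation:
x = 5: LHS = 5² - 2·5 - 2 = 13; 13 > -5 — holds

The claim holds here, so x = 5 is not a counterexample. (A counterexample exists elsewhere, e.g. x = 0.)

Answer: No, x = 5 is not a counterexample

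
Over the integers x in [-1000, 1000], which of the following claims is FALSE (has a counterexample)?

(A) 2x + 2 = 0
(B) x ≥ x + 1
(A) x = 0: LHS = 2·0 + 2 = 2; 2 = 0 — FAILS
(B) x = 0: RHS = 0 + 1 = 1; 0 ≥ 1 — FAILS

Answer: Both A and B are false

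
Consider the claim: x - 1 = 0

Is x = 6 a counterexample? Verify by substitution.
Substitute x = 6 into the relation:
x = 6: LHS = 6 - 1 = 5; 5 = 0 — FAILS

Since the claim fails at x = 6, this value is a counterexample.

Answer: Yes, x = 6 is a counterexample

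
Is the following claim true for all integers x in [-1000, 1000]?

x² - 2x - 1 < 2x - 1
The claim fails at x = 0:
x = 0: LHS = 0² - 2·0 - 1 = -1, RHS = 2·0 - 1 = -1; -1 < -1 — FAILS

Because a single integer refutes it, the statement is false.

Answer: False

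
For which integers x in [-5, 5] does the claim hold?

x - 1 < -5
Holds for: {-5}
Fails for: {-4, -3, -2, -1, 0, 1, 2, 3, 4, 5}

Answer: {-5}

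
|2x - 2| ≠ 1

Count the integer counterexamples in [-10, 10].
Track d = LHS − RHS over the integers in [-10, 10]. Equality would need d = 0, but d changes sign only between consecutive integers, jumping over 0:
x = 0: LHS = |2·0 - 2| = |-2| = 2; 2 ≠ 1 — holds  (d = 1)
x = 1: LHS = |2·1 - 2| = |0| = 0; 0 ≠ 1 — holds  (d = -1)
x = 1: LHS = |2·1 - 2| = |0| = 0; 0 ≠ 1 — holds  (d = -1)
x = 2: LHS = |2·2 - 2| = |2| = 2; 2 ≠ 1 — holds  (d = 1)
Away from these crossings d keeps a constant sign, and checking every integer in [-10, 10] confirms d ≠ 0 throughout. Hence the two sides are never equal, so the relation holds for every integer in [-10, 10].

No counterexample appears in that range.

Answer: 0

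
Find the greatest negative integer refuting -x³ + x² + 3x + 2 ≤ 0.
Testing negative integers from -1 downward:
x = -1: LHS = -(-1)³ + (-1)² + 3·(-1) + 2 = 1; 1 ≤ 0 — FAILS  ← closest negative counterexample to 0

Answer: x = -1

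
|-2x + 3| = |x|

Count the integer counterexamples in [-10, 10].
Counterexamples in [-10, 10]: {-10, -9, -8, -7, -6, -5, -4, -3, -2, -1, 0, 2, 4, 5, 6, 7, 8, 9, 10}.

Counting them gives 19 values.

Answer: 19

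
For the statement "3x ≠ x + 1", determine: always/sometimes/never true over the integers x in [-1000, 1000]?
Track d = LHS − RHS over the integers in [-1000, 1000]. Equality would need d = 0, but d changes sign only between consecutive integers, jumping over 0:
x = 0: LHS = 3·0 = 0, RHS = 0 + 1 = 1; 0 ≠ 1 — holds  (d = -1)
x = 1: LHS = 3·1 = 3, RHS = 1 + 1 = 2; 3 ≠ 2 — holds  (d = 1)
Away from these crossings d keeps a constant sign, and checking every integer in [-1000, 1000] confirms d ≠ 0 throughout. Hence the two sides are never equal, so the relation holds for every integer in [-1000, 1000].

No counterexample exists.

Answer: Always true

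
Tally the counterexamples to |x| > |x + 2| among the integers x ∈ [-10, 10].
Counterexamples in [-10, 10]: {-1, 0, 1, 2, 3, 4, 5, 6, 7, 8, 9, 10}.

Counting them gives 12 values.

Answer: 12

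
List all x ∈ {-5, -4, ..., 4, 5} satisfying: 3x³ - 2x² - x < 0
Holds for: {-5, -4, -3, -2, -1}
Fails for: {0, 1, 2, 3, 4, 5}

Answer: {-5, -4, -3, -2, -1}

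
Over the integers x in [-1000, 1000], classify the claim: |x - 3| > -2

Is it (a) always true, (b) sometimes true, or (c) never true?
An absolute value is never negative, so the left side is ≥ 0 for every x, while the right side is -2. Tightest case in [-1000, 1000] is x = 3:
x = 3: LHS = |3 - 3| = |0| = 0; 0 > -2 — holds
Hence LHS − RHS is never zero or negative, i.e. LHS > RHS throughout, so the relation holds for every integer in [-1000, 1000].

No counterexample exists.

Answer: Always true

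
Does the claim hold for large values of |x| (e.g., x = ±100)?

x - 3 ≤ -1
x = 100: LHS = 100 - 3 = 97; 97 ≤ -1 — FAILS
x = -100: LHS = (-100) - 3 = -103; -103 ≤ -1 — holds

Answer: Partially: fails for x = 100, holds for x = -100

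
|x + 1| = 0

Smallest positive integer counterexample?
Testing positive integers:
x = 1: LHS = |1 + 1| = |2| = 2; 2 = 0 — FAILS  ← smallest positive counterexample

Answer: x = 1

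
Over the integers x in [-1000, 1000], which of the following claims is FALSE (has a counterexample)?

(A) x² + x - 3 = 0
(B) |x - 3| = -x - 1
(A) x = 0: LHS = 0² + 0 - 3 = -3; -3 = 0 — FAILS
(B) x = 0: LHS = |0 - 3| = |-3| = 3, RHS = -0 - 1 = -1; 3 = -1 — FAILS

Answer: Both A and B are false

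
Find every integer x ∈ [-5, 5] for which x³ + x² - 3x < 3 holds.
Holds for: {-5, -4, -3, -2, 0, 1}
Fails for: {-1, 2, 3, 4, 5}

Answer: {-5, -4, -3, -2, 0, 1}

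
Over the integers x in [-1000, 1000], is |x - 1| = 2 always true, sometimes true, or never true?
Holds at x = -1: LHS = |(-1) - 1| = |-2| = 2; 2 = 2 — holds
Fails at x = 0: LHS = |0 - 1| = |-1| = 1; 1 = 2 — FAILS
It is satisfied by some integers in the range but not all.

Answer: Sometimes true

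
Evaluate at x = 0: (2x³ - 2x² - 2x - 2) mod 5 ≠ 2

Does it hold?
x = 0: LHS = (2·0³ - 2·0² - 2·0 - 2) mod 5 = (-2) mod 5 = 3; 3 ≠ 2 — holds

The relation is satisfied at x = 0.

Answer: Yes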